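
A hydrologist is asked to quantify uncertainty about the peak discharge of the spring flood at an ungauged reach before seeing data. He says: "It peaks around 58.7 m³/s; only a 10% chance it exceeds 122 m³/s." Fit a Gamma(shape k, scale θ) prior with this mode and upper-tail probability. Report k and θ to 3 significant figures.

k ≈ 4.59, θ ≈ 16.4

Gamma(k,θ) with k>1 has mode (k−1)θ, so θ = 58.7/(k−1).
Need P(X < 122) = 0.9 with θ tied to k this way. Start at k = 2, θ = 58.7: P(X<122) ≈ 0.615.
Too low — raise k to concentrate. Iterating converges to k ≈ 4.59.
Then θ = 58.7/(4.59−1) ≈ 16.4.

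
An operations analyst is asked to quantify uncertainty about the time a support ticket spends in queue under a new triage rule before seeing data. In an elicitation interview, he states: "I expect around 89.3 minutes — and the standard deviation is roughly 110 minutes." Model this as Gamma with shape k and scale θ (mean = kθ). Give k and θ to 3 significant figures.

k ≈ 0.659, θ ≈ 135

For Gamma(k, scale θ): mean = kθ, variance = kθ², so CV = 1/√k.
CV = SD/mean = 110/89.3 = 1.232, hence k = 1/CV² = 0.659.
Then θ = mean/k = 89.3/0.659 = 135.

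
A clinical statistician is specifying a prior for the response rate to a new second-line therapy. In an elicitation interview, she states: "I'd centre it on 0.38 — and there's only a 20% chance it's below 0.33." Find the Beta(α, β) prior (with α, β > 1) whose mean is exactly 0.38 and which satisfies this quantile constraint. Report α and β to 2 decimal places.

With mean 0.38 fixed, write α = 0.38s, β = 0.62s where s = α+β.
Need P(θ < 0.33) = 0.2 under Beta(0.38s, 0.62s). Normal approximation: (q−m)/√(m(1−m)/s) ≈ z_{0.2} = -0.842, so s ≈ 0.38·0.62·(-0.842)²/(0.33−0.38)² = 66.8.
At s = 66.8: P(θ<0.33) ≈ 0.202. Adjusting to match 0.2 gives s ≈ 67.72.
So α = 0.38·67.72 ≈ 25.73, β = 0.62·67.72 ≈ 41.99.

α ≈ 25.73, β ≈ 41.99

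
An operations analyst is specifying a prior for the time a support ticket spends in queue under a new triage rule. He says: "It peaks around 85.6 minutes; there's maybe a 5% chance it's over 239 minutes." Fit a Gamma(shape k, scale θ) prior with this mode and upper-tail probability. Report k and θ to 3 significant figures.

k ≈ 3.54, θ ≈ 33.7

Gamma(k,θ) with k>1 has mode (k−1)θ, so θ = 85.6/(k−1).
Need P(X < 239) = 0.95 with θ tied to k this way. Start at k = 2, θ = 85.6: P(X<239) ≈ 0.768.
Too low — raise k to concentrate. Iterating converges to k ≈ 3.54.
Then θ = 85.6/(3.54−1) ≈ 33.7.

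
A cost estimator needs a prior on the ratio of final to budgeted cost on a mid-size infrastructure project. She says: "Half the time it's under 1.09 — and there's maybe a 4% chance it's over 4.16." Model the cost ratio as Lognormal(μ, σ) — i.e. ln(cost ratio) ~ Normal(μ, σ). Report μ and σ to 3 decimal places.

If T ~ Lognormal(μ,σ) then ln T ~ Normal(μ,σ), so the p-quantile of ln T is μ + z_p·σ.
ln(1.09) = 0.08618 and ln(4.16) = 1.426; z_{0.5} = 0, z_{0.96} = 1.751.
σ = (1.426 − 0.08618)/(1.751 − (0)) = 0.765.
μ = 0.08618 − (0)·0.765 = 0.086.

μ ≈ 0.086, σ ≈ 0.765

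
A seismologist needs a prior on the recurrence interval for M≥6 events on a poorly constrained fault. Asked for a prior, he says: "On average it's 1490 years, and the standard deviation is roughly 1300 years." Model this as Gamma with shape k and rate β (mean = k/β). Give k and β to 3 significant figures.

k ≈ 1.31, β ≈ 0.000882

For Gamma(k, rate β): mean = k/β, variance = k/β², so CV = 1/√k.
CV = SD/mean = 1300/1490 = 0.8725, hence k = 1/CV² = 1.31.
Then β = k/mean = 1.31/1490 = 0.000882.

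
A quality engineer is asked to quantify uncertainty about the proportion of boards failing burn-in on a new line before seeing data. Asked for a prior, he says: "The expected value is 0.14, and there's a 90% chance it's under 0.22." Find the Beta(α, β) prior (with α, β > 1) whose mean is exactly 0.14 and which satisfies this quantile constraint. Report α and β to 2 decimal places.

α ≈ 4.66, β ≈ 28.64

With mean 0.14 fixed, write α = 0.14s, β = 0.86s where s = α+β.
Need P(θ < 0.22) = 0.9 under Beta(0.14s, 0.86s). Normal approximation: (q−m)/√(m(1−m)/s) ≈ z_{0.9} = 1.28, so s ≈ 0.14·0.86·(1.28)²/(0.22−0.14)² = 30.9.
At s = 30.9: P(θ<0.22) ≈ 0.893. Adjusting to match 0.9 gives s ≈ 33.30.
So α = 0.14·33.30 ≈ 4.66, β = 0.86·33.30 ≈ 28.64.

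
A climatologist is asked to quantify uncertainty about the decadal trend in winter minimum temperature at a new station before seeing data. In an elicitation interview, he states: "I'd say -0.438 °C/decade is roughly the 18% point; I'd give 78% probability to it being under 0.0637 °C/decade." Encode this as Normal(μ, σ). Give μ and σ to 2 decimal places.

The p-quantile of Normal(μ,σ) is μ + z_p·σ, with z_{0.18} = -0.9154 and z_{0.78} = 0.7722.
Eliminate σ: μ = (z₂·x₁ − z₁·x₂)/(z₂ − z₁) = (0.7722·-0.438 − (-0.9154)·0.0637)/1.688 = -0.17.
Then σ = (x₂ − x₁)/(z₂ − z₁) = (0.0637 − -0.438)/1.688 = 0.30.

μ = -0.17, σ = 0.30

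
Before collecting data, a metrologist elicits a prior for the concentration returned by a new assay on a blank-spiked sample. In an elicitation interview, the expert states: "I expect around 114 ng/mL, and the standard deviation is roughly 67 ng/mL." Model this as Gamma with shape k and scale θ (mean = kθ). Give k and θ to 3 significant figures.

For Gamma(k, scale θ): mean = kθ, variance = kθ², so CV = 1/√k.
CV = SD/mean = 67/114 = 0.5877, hence k = 1/CV² = 2.9.
Then θ = mean/k = 114/2.9 = 39.4.

k ≈ 2.9, θ ≈ 39.4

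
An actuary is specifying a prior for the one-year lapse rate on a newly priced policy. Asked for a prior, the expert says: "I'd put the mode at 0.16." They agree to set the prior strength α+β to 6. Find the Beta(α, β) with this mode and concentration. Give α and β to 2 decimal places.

For α,β > 1 the Beta mode is (α−1)/(α+β−2). With α+β = 6, the mode is (α−1)/4.
Set (α−1)/4 = 0.16 → α = 1 + 0.16·4 = 1.64.
β = 6 − α = 4.36.

α = 1.64, β = 4.36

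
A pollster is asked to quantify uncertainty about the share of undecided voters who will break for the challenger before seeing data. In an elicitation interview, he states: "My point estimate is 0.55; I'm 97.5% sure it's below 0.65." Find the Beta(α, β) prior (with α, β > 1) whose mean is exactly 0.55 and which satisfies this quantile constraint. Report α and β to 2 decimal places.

With mean 0.55 fixed, write α = 0.55s, β = 0.45s where s = α+β.
Need P(θ < 0.65) = 0.975 under Beta(0.55s, 0.45s). Normal approximation: (q−m)/√(m(1−m)/s) ≈ z_{0.975} = 1.96, so s ≈ 0.55·0.45·(1.96)²/(0.65−0.55)² = 95.1.
At s = 95.1: P(θ<0.65) ≈ 0.977. Adjusting to match 0.975 gives s ≈ 91.70.
So α = 0.55·91.70 ≈ 50.43, β = 0.45·91.70 ≈ 41.26.

α ≈ 50.43, β ≈ 41.26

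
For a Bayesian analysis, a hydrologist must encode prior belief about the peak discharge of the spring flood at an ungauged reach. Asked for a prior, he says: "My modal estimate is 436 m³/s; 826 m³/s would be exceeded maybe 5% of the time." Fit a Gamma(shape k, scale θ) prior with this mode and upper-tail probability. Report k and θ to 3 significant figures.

Gamma(k,θ) with k>1 has mode (k−1)θ, so θ = 436/(k−1).
Need P(X < 826) = 0.95 with θ tied to k this way. Start at k = 2, θ = 436: P(X<826) ≈ 0.565.
Too low — raise k to concentrate. Iterating converges to k ≈ 7.81.
Then θ = 436/(7.81−1) ≈ 64.

k ≈ 7.81, θ ≈ 64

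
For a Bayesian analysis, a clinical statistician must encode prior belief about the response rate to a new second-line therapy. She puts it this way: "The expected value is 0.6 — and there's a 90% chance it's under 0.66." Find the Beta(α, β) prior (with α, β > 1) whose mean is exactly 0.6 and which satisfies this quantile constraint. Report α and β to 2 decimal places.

α ≈ 64.60, β ≈ 43.06

With mean 0.6 fixed, write α = 0.6s, β = 0.4s where s = α+β.
Need P(θ < 0.66) = 0.9 under Beta(0.6s, 0.4s). Normal approximation: (q−m)/√(m(1−m)/s) ≈ z_{0.9} = 1.28, so s ≈ 0.6·0.4·(1.28)²/(0.66−0.6)² = 109.5.
At s = 109.5: P(θ<0.66) ≈ 0.902. Adjusting to match 0.9 gives s ≈ 107.66.
So α = 0.6·107.66 ≈ 64.60, β = 0.4·107.66 ≈ 43.06.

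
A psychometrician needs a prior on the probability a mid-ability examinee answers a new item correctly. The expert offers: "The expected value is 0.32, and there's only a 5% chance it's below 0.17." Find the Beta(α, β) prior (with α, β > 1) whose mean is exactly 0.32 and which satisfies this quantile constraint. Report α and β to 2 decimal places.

With mean 0.32 fixed, write α = 0.32s, β = 0.68s where s = α+β.
Need P(θ < 0.17) = 0.05 under Beta(0.32s, 0.68s). Normal approximation: (q−m)/√(m(1−m)/s) ≈ z_{0.05} = -1.64, so s ≈ 0.32·0.68·(-1.64)²/(0.17−0.32)² = 26.2.
At s = 26.2: P(θ<0.17) ≈ 0.036. Adjusting to match 0.05 gives s ≈ 22.12.
So α = 0.32·22.12 ≈ 7.08, β = 0.68·22.12 ≈ 15.04.

α ≈ 7.08, β ≈ 15.04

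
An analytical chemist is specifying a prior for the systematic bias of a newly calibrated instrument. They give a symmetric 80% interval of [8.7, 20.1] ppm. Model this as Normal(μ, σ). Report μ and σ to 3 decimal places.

A symmetric 80% interval runs μ ± z·σ with z = 1.282.
Half-width = 5.7, so σ = 5.7/1.282 = 4.448.
μ is the interval midpoint, 14.400.

μ = 14.400, σ = 4.448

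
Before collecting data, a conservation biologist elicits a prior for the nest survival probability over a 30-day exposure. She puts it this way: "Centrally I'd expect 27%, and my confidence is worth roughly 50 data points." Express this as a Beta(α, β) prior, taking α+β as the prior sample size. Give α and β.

Under the effective-sample-size interpretation, Beta(α, β) has prior mean α/(α+β) and prior sample size α+β.
So α+β = 50 and α/(α+β) = 0.27, giving α = 0.27·50 = 13.5 and β = 50 − 13.5 = 36.5.

α = 13.5, β = 36.5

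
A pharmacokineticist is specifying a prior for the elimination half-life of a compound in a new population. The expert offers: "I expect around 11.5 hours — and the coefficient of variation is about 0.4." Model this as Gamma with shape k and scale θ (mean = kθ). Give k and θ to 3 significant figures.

For Gamma(k, scale θ): mean = kθ, variance = kθ², so CV = 1/√k.
CV = 0.4, hence k = 1/CV² = 6.25.
Then θ = mean/k = 11.5/6.25 = 1.84.

k ≈ 6.25, θ ≈ 1.84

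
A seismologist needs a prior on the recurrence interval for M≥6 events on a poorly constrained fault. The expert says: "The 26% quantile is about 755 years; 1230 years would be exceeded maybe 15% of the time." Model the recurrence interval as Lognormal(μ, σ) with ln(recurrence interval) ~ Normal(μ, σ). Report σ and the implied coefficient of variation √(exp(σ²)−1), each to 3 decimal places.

σ ≈ 0.291, CV ≈ 0.297

If T ~ Lognormal(μ,σ) then ln T ~ Normal(μ,σ), so the p-quantile of ln T is μ + z_p·σ.
ln(755) = 6.627 and ln(1230) = 7.115; z_{0.26} = -0.6433, z_{0.85} = 1.036.
σ = (7.115 − 6.627)/(1.036 − (-0.6433)) = 0.291.
μ = 6.627 − (-0.6433)·0.291 = 6.814.
CV = √(exp(σ²)−1) = √(exp(0.0844)−1) = 0.297.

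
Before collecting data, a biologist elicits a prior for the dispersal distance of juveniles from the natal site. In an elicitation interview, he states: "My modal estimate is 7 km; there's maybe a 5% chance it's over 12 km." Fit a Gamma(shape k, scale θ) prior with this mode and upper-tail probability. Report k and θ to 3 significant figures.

Gamma(k,θ) with k>1 has mode (k−1)θ, so θ = 7/(k−1).
Need P(X < 12) = 0.95 with θ tied to k this way. Start at k = 2, θ = 7: P(X<12) ≈ 0.511.
Too low — raise k to concentrate. Iterating converges to k ≈ 10.6.
Then θ = 7/(10.6−1) ≈ 0.729.

k ≈ 10.6, θ ≈ 0.729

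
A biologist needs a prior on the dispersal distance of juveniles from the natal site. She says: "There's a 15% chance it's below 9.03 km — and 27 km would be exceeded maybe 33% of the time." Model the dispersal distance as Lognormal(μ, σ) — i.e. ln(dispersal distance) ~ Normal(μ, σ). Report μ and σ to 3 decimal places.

If T ~ Lognormal(μ,σ) then ln T ~ Normal(μ,σ), so the p-quantile of ln T is μ + z_p·σ.
ln(9.03) = 2.201 and ln(27) = 3.296; z_{0.15} = -1.036, z_{0.67} = 0.4399.
σ = (3.296 − 2.201)/(0.4399 − (-1.036)) = 0.742.
μ = 2.201 − (-1.036)·0.742 = 2.969.

μ ≈ 2.969, σ ≈ 0.742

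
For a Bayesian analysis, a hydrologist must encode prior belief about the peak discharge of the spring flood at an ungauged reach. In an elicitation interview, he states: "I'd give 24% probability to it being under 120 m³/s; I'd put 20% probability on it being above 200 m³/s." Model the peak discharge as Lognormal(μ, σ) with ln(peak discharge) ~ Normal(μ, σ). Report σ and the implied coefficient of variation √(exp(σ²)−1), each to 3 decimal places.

If T ~ Lognormal(μ,σ) then ln T ~ Normal(μ,σ), so the p-quantile of ln T is μ + z_p·σ.
ln(120) = 4.787 and ln(200) = 5.298; z_{0.24} = -0.7063, z_{0.8} = 0.8416.
σ = (5.298 − 4.787)/(0.8416 − (-0.7063)) = 0.330.
μ = 4.787 − (-0.7063)·0.330 = 5.021.
CV = √(exp(σ²)−1) = √(exp(0.1089)−1) = 0.339.

σ ≈ 0.330, CV ≈ 0.339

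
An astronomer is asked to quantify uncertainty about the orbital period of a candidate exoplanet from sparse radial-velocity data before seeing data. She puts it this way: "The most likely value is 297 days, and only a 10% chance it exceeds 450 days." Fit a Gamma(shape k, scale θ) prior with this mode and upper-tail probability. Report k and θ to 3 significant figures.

Gamma(k,θ) with k>1 has mode (k−1)θ, so θ = 297/(k−1).
Need P(X < 450) = 0.9 with θ tied to k this way. Start at k = 2, θ = 297: P(X<450) ≈ 0.447.
Too low — raise k to concentrate. Iterating converges to k ≈ 11.8.
Then θ = 297/(11.8−1) ≈ 27.5.

k ≈ 11.8, θ ≈ 27.5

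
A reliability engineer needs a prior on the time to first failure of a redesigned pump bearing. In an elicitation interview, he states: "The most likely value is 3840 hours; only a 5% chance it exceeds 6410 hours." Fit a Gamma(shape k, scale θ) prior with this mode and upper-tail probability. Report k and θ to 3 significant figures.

k ≈ 11.6, θ ≈ 361

Gamma(k,θ) with k>1 has mode (k−1)θ, so θ = 3840/(k−1).
Need P(X < 6410) = 0.95 with θ tied to k this way. Start at k = 2, θ = 3840: P(X<6410) ≈ 0.497.
Too low — raise k to concentrate. Iterating converges to k ≈ 11.6.
Then θ = 3840/(11.6−1) ≈ 361.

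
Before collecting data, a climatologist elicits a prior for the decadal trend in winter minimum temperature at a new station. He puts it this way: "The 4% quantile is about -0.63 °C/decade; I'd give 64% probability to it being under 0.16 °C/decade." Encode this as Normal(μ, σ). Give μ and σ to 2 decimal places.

μ = 0.03, σ = 0.37

For Normal(μ,σ), the p-quantile is μ + z_p·σ. Here z_{0.04} = -1.751, z_{0.64} = 0.3585.
So -0.63 = μ − 1.751σ and 0.16 = μ + 0.3585σ.
Subtracting: σ = (0.16 − -0.63)/(0.3585 − (-1.751)) = 0.37.
Then μ = -0.63 − (-1.751)·0.37 = 0.03.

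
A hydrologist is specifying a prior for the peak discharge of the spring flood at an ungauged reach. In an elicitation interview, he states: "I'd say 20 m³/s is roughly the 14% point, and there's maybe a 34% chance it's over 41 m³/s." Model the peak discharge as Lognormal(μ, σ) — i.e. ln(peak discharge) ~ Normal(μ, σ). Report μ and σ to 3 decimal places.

If T ~ Lognormal(μ,σ) then ln T ~ Normal(μ,σ), so the p-quantile of ln T is μ + z_p·σ.
ln(20) = 2.996 and ln(41) = 3.714; z_{0.14} = -1.08, z_{0.66} = 0.4125.
σ = (3.714 − 2.996)/(0.4125 − (-1.08)) = 0.481.
μ = 2.996 − (-1.08)·0.481 = 3.515.

μ ≈ 3.515, σ ≈ 0.481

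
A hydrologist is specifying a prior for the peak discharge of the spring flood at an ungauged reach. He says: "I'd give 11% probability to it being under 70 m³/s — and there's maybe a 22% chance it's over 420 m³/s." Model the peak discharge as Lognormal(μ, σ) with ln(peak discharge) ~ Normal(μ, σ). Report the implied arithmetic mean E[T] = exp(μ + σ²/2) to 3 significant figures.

If T ~ Lognormal(μ,σ) then ln T ~ Normal(μ,σ), so the p-quantile of ln T is μ + z_p·σ.
ln(70) = 4.248 and ln(420) = 6.04; z_{0.11} = -1.227, z_{0.78} = 0.7722.
σ = (6.04 − 4.248)/(0.7722 − (-1.227)) = 0.896.
μ = 4.248 − (-1.227)·0.896 = 5.348.
E[T] = exp(μ + σ²/2) = exp(5.348 + 0.4018) = 314 m³/s.

E[T] ≈ 314 m³/s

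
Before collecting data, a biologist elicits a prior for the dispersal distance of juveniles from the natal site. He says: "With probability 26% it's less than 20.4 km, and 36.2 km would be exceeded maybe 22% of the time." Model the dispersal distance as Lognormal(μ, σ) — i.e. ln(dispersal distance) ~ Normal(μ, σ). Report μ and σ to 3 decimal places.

If T ~ Lognormal(μ,σ) then ln T ~ Normal(μ,σ), so the p-quantile of ln T is μ + z_p·σ.
ln(20.4) = 3.016 and ln(36.2) = 3.589; z_{0.26} = -0.6433, z_{0.78} = 0.7722.
σ = (3.589 − 3.016)/(0.7722 − (-0.6433)) = 0.405.
μ = 3.016 − (-0.6433)·0.405 = 3.276.

μ ≈ 3.276, σ ≈ 0.405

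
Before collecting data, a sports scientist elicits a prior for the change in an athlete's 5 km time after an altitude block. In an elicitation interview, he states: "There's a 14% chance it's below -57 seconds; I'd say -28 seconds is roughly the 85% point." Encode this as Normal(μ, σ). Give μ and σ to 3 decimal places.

The p-quantile of Normal(μ,σ) is μ + z_p·σ, with z_{0.14} = -1.08 and z_{0.85} = 1.036.
Eliminate σ: μ = (z₂·x₁ − z₁·x₂)/(z₂ − z₁) = (1.036·-57 − (-1.08)·-28)/2.117 = -42.199.
Then σ = (x₂ − x₁)/(z₂ − z₁) = (-28 − -57)/2.117 = 13.700.

μ = -42.199, σ = 13.700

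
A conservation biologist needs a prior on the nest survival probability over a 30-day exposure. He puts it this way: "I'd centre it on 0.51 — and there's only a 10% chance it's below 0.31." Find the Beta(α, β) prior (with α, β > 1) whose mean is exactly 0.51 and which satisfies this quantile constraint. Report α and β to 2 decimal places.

α ≈ 5.07, β ≈ 4.87

With mean 0.51 fixed, write α = 0.51s, β = 0.49s where s = α+β.
Need P(θ < 0.31) = 0.1 under Beta(0.51s, 0.49s). Normal approximation: (q−m)/√(m(1−m)/s) ≈ z_{0.1} = -1.28, so s ≈ 0.51·0.49·(-1.28)²/(0.31−0.51)² = 10.3.
At s = 10.3: P(θ<0.31) ≈ 0.096. Adjusting to match 0.1 gives s ≈ 9.95.
So α = 0.51·9.95 ≈ 5.07, β = 0.49·9.95 ≈ 4.87.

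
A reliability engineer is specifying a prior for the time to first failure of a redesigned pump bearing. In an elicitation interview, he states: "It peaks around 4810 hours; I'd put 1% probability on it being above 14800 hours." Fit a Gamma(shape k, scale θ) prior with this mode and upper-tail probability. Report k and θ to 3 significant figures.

Gamma(k,θ) with k>1 has mode (k−1)θ, so θ = 4810/(k−1).
Need P(X < 14800) = 0.99 with θ tied to k this way. Start at k = 2, θ = 4810: P(X<14800) ≈ 0.812.
Too low — raise k to concentrate. Iterating converges to k ≈ 4.54.
Then θ = 4810/(4.54−1) ≈ 1360.

k ≈ 4.54, θ ≈ 1360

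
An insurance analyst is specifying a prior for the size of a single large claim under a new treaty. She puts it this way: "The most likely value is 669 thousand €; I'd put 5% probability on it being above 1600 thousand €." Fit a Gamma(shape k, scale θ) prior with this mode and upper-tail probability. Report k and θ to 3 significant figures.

k ≈ 4.59, θ ≈ 186

Gamma(k,θ) with k>1 has mode (k−1)θ, so θ = 669/(k−1).
Need P(X < 1600) = 0.95 with θ tied to k this way. Start at k = 2, θ = 669: P(X<1600) ≈ 0.690.
Too low — raise k to concentrate. Iterating converges to k ≈ 4.59.
Then θ = 669/(4.59−1) ≈ 186.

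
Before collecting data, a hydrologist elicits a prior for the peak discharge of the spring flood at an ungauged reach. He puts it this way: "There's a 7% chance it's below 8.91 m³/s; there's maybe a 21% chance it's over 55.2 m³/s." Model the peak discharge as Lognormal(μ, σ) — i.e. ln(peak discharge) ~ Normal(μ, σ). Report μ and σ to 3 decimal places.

μ ≈ 3.367, σ ≈ 0.799

If T ~ Lognormal(μ,σ) then ln T ~ Normal(μ,σ), so the p-quantile of ln T is μ + z_p·σ.
ln(8.91) = 2.187 and ln(55.2) = 4.011; z_{0.07} = -1.476, z_{0.79} = 0.8064.
σ = (4.011 − 2.187)/(0.8064 − (-1.476)) = 0.799.
μ = 2.187 − (-1.476)·0.799 = 3.367.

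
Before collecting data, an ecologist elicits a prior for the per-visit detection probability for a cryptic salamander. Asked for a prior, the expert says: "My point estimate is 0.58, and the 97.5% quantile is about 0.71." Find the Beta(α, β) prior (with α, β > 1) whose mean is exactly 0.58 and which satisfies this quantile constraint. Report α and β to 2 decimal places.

α ≈ 29.86, β ≈ 21.62

With mean 0.58 fixed, write α = 0.58s, β = 0.42s where s = α+β.
Need P(θ < 0.71) = 0.975 under Beta(0.58s, 0.42s). Normal approximation: (q−m)/√(m(1−m)/s) ≈ z_{0.975} = 1.96, so s ≈ 0.58·0.42·(1.96)²/(0.71−0.58)² = 55.4.
At s = 55.4: P(θ<0.71) ≈ 0.979. Adjusting to match 0.975 gives s ≈ 51.48.
So α = 0.58·51.48 ≈ 29.86, β = 0.42·51.48 ≈ 21.62.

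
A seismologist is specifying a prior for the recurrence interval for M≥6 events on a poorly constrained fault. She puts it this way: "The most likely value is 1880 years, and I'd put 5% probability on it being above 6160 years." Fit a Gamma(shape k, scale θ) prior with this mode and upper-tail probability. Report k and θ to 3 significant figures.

Gamma(k,θ) with k>1 has mode (k−1)θ, so θ = 1880/(k−1).
Need P(X < 6160) = 0.95 with θ tied to k this way. Start at k = 2, θ = 1880: P(X<6160) ≈ 0.839.
Too low — raise k to concentrate. Iterating converges to k ≈ 2.85.
Then θ = 1880/(2.85−1) ≈ 1010.

k ≈ 2.85, θ ≈ 1010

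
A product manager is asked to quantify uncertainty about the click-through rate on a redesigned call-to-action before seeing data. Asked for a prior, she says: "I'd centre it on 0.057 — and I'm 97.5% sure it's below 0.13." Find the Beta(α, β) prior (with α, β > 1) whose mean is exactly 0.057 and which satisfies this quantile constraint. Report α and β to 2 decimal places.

With mean 0.057 fixed, write α = 0.057s, β = 0.943s where s = α+β.
Need P(θ < 0.13) = 0.975 under Beta(0.057s, 0.943s). Normal approximation: (q−m)/√(m(1−m)/s) ≈ z_{0.975} = 1.96, so s ≈ 0.057·0.943·(1.96)²/(0.13−0.057)² = 38.7.
At s = 38.7: P(θ<0.13) ≈ 0.954. Adjusting to match 0.975 gives s ≈ 56.51.
So α = 0.057·56.51 ≈ 3.22, β = 0.943·56.51 ≈ 53.29.

α ≈ 3.22, β ≈ 53.29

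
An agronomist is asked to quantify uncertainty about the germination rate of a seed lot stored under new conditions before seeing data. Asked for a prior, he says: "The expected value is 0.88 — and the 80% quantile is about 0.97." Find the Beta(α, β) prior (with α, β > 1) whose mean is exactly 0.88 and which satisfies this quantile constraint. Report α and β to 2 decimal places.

With mean 0.88 fixed, write α = 0.88s, β = 0.12s where s = α+β.
Need P(θ < 0.97) = 0.8 under Beta(0.88s, 0.12s). Normal approximation: (q−m)/√(m(1−m)/s) ≈ z_{0.8} = 0.842, so s ≈ 0.88·0.12·(0.842)²/(0.97−0.88)² = 9.2.
At s = 9.2: P(θ<0.97) ≈ 0.821. Adjusting to match 0.8 gives s ≈ 8.34.
So α = 0.88·8.34 ≈ 7.34, β = 0.12·8.34 ≈ 1.00.

α ≈ 7.34, β ≈ 1.00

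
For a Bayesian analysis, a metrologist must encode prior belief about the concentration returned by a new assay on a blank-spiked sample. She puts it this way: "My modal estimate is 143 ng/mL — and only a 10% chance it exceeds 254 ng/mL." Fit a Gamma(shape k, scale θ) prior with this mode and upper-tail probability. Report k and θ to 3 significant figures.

Gamma(k,θ) with k>1 has mode (k−1)θ, so θ = 143/(k−1).
Need P(X < 254) = 0.9 with θ tied to k this way. Start at k = 2, θ = 143: P(X<254) ≈ 0.530.
Too low — raise k to concentrate. Iterating converges to k ≈ 6.76.
Then θ = 143/(6.76−1) ≈ 24.8.

k ≈ 6.76, θ ≈ 24.8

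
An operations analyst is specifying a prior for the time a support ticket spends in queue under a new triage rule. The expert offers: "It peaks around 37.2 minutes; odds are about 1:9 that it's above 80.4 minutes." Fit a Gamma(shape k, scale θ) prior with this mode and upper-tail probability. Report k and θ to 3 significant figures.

k ≈ 4.24, θ ≈ 11.5

Gamma(k,θ) with k>1 has mode (k−1)θ, so θ = 37.2/(k−1).
Need P(X < 80.4) = 0.9 with θ tied to k this way. Start at k = 2, θ = 37.2: P(X<80.4) ≈ 0.636.
Too low — raise k to concentrate. Iterating converges to k ≈ 4.24.
Then θ = 37.2/(4.24−1) ≈ 11.5.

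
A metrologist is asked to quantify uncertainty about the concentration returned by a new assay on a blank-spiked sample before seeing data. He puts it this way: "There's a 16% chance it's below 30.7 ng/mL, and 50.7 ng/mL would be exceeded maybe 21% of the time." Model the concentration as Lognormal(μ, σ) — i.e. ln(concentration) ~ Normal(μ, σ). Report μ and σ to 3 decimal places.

If T ~ Lognormal(μ,σ) then ln T ~ Normal(μ,σ), so the p-quantile of ln T is μ + z_p·σ.
ln(30.7) = 3.424 and ln(50.7) = 3.926; z_{0.16} = -0.9945, z_{0.79} = 0.8064.
σ = (3.926 − 3.424)/(0.8064 − (-0.9945)) = 0.279.
μ = 3.424 − (-0.9945)·0.279 = 3.701.

μ ≈ 3.701, σ ≈ 0.279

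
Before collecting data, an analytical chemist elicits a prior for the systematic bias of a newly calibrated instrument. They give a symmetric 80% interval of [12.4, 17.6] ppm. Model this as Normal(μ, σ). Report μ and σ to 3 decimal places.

A symmetric 80% interval runs μ ± z·σ with z = 1.282.
Half-width = 2.6, so σ = 2.6/1.282 = 2.029.
μ is the interval midpoint, 15.000.

μ = 15.000, σ = 2.029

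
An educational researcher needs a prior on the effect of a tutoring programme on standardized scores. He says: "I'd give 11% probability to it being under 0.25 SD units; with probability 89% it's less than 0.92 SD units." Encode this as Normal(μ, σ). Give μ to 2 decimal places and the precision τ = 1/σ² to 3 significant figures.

μ = 0.58, τ = 13.4

For Normal(μ,σ), the p-quantile is μ + z_p·σ. Here z_{0.11} = -1.227, z_{0.89} = 1.227.
So 0.25 = μ − 1.227σ and 0.92 = μ + 1.227σ.
Subtracting: σ = (0.92 − 0.25)/(1.227 − (-1.227)) = 0.27.
Then μ = 0.25 − (-1.227)·0.27 = 0.58.
Precision τ = 1/σ² = 1/0.2731² = 13.4.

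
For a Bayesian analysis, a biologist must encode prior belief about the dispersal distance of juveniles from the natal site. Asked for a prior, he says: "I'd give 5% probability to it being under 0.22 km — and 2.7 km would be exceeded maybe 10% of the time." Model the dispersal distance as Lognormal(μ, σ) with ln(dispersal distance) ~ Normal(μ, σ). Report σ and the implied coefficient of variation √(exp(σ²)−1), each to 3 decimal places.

If T ~ Lognormal(μ,σ) then ln T ~ Normal(μ,σ), so the p-quantile of ln T is μ + z_p·σ.
ln(0.22) = -1.514 and ln(2.7) = 0.9933; z_{0.05} = -1.645, z_{0.9} = 1.282.
σ = (0.9933 − -1.514)/(1.282 − (-1.645)) = 0.857.
μ = -1.514 − (-1.645)·0.857 = -0.105.
CV = √(exp(σ²)−1) = √(exp(0.7341)−1) = 1.041.

σ ≈ 0.857, CV ≈ 1.041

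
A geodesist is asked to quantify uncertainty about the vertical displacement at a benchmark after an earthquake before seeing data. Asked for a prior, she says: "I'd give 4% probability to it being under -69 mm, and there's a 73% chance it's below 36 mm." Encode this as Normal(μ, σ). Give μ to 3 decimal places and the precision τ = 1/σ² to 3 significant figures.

The p-quantile of Normal(μ,σ) is μ + z_p·σ, with z_{0.04} = -1.751 and z_{0.73} = 0.6128.
Eliminate σ: μ = (z₂·x₁ − z₁·x₂)/(z₂ − z₁) = (0.6128·-69 − (-1.751)·36)/2.363 = 8.775.
Then σ = (x₂ − x₁)/(z₂ − z₁) = (36 − -69)/2.363 = 44.426.
Precision τ = 1/σ² = 1/44.43² = 0.000507.

μ = 8.775, τ = 0.000507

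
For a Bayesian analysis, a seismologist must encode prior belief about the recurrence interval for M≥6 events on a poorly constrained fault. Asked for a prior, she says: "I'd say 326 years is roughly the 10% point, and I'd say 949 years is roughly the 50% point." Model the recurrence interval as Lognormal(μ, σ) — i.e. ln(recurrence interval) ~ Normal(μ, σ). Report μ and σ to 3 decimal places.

If T ~ Lognormal(μ,σ) then ln T ~ Normal(μ,σ), so the p-quantile of ln T is μ + z_p·σ.
ln(326) = 5.787 and ln(949) = 6.855; z_{0.1} = -1.282, z_{0.5} = 0.
σ = (6.855 − 5.787)/(0 − (-1.282)) = 0.834.
μ = 5.787 − (-1.282)·0.834 = 6.855.

μ ≈ 6.855, σ ≈ 0.834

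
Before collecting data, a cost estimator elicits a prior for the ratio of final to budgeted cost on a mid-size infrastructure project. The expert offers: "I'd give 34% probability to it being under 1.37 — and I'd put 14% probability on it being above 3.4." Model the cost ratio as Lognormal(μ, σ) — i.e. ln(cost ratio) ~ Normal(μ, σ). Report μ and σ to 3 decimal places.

μ ≈ 0.566, σ ≈ 0.609

If T ~ Lognormal(μ,σ) then ln T ~ Normal(μ,σ), so the p-quantile of ln T is μ + z_p·σ.
ln(1.37) = 0.3148 and ln(3.4) = 1.224; z_{0.34} = -0.4125, z_{0.86} = 1.08.
σ = (1.224 − 0.3148)/(1.08 − (-0.4125)) = 0.609.
μ = 0.3148 − (-0.4125)·0.609 = 0.566.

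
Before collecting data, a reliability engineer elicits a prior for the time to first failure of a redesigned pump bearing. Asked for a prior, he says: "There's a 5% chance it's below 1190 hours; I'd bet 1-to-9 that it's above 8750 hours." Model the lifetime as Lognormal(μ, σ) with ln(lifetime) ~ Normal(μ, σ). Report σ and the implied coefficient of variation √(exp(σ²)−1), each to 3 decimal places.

If T ~ Lognormal(μ,σ) then ln T ~ Normal(μ,σ), so the p-quantile of ln T is μ + z_p·σ.
ln(1190) = 7.082 and ln(8750) = 9.077; z_{0.05} = -1.645, z_{0.9} = 1.282.
σ = (9.077 − 7.082)/(1.282 − (-1.645)) = 0.682.
μ = 7.082 − (-1.645)·0.682 = 8.203.
CV = √(exp(σ²)−1) = √(exp(0.4648)−1) = 0.769.

σ ≈ 0.682, CV ≈ 0.769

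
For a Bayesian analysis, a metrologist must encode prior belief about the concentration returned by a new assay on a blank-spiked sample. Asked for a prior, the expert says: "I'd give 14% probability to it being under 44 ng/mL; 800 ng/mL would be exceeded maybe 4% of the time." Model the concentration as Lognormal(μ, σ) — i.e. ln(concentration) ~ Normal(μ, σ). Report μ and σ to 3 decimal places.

μ ≈ 4.891, σ ≈ 1.025

If T ~ Lognormal(μ,σ) then ln T ~ Normal(μ,σ), so the p-quantile of ln T is μ + z_p·σ.
ln(44) = 3.784 and ln(800) = 6.685; z_{0.14} = -1.08, z_{0.96} = 1.751.
σ = (6.685 − 3.784)/(1.751 − (-1.08)) = 1.025.
μ = 3.784 − (-1.08)·1.025 = 4.891.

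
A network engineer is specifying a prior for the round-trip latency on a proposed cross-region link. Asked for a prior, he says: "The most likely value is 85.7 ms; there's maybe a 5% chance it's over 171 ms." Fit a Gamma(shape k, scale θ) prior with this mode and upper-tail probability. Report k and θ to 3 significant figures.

k ≈ 6.81, θ ≈ 14.8

Gamma(k,θ) with k>1 has mode (k−1)θ, so θ = 85.7/(k−1).
Need P(X < 171) = 0.95 with θ tied to k this way. Start at k = 2, θ = 85.7: P(X<171) ≈ 0.593.
Too low — raise k to concentrate. Iterating converges to k ≈ 6.81.
Then θ = 85.7/(6.81−1) ≈ 14.8.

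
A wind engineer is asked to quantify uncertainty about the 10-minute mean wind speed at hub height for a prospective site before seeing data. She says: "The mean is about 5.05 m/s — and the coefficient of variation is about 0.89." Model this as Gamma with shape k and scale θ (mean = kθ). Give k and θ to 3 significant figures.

k ≈ 1.26, θ ≈ 4

For Gamma(k, scale θ): mean = kθ, variance = kθ², so CV = 1/√k.
CV = 0.89, hence k = 1/CV² = 1.26.
Then θ = mean/k = 5.05/1.26 = 4.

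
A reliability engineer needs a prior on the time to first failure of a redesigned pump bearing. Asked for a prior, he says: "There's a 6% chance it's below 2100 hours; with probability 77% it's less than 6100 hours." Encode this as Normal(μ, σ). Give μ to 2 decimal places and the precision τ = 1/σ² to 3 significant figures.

μ = 4811.47, τ = 3.29e-07

For Normal(μ,σ), the p-quantile is μ + z_p·σ. Here z_{0.06} = -1.555, z_{0.77} = 0.7388.
So 2100 = μ − 1.555σ and 6100 = μ + 0.7388σ.
Subtracting: σ = (6100 − 2100)/(0.7388 − (-1.555)) = 1743.97.
Then μ = 2100 − (-1.555)·1743.97 = 4811.47.
Precision τ = 1/σ² = 1/1744² = 3.29e-07.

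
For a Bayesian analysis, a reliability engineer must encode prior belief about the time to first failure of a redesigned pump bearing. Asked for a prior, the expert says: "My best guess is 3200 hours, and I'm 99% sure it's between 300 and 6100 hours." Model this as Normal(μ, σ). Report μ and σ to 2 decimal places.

μ = 3200.00, σ = 1125.85

A symmetric 99% interval runs μ ± z·σ with z = 2.576.
Half-width = 2900, so σ = 2900/2.576 = 1125.85.
μ is the stated best guess, 3200.00.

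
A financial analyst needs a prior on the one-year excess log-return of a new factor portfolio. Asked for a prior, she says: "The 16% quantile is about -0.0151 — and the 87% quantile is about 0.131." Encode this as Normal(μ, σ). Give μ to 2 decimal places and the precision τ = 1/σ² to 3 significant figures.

For Normal(μ,σ), the p-quantile is μ + z_p·σ. Here z_{0.16} = -0.9945, z_{0.87} = 1.126.
So -0.0151 = μ − 0.9945σ and 0.131 = μ + 1.126σ.
Subtracting: σ = (0.131 − -0.0151)/(1.126 − (-0.9945)) = 0.07.
Then μ = -0.0151 − (-0.9945)·0.07 = 0.05.
Precision τ = 1/σ² = 1/0.06889² = 211.

μ = 0.05, τ = 211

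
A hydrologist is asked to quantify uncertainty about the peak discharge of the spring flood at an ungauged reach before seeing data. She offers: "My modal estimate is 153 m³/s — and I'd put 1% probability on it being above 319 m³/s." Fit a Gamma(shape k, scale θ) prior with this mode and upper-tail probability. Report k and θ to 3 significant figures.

k ≈ 10, θ ≈ 17

Gamma(k,θ) with k>1 has mode (k−1)θ, so θ = 153/(k−1).
Need P(X < 319) = 0.99 with θ tied to k this way. Start at k = 2, θ = 153: P(X<319) ≈ 0.617.
Too low — raise k to concentrate. Iterating converges to k ≈ 10.
Then θ = 153/(10−1) ≈ 17.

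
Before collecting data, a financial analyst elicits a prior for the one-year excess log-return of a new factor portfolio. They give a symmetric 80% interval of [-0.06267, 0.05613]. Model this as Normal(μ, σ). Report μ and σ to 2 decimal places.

μ = -0.00, σ = 0.05

A symmetric 80% interval runs μ ± z·σ with z = 1.282.
Half-width = 0.0594, so σ = 0.0594/1.282 = 0.05.
μ is the interval midpoint, -0.00.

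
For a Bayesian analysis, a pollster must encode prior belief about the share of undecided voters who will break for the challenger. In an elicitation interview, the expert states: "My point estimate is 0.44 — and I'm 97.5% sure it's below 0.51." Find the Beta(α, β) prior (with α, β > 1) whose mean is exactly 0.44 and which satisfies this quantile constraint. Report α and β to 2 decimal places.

α ≈ 85.80, β ≈ 109.19

With mean 0.44 fixed, write α = 0.44s, β = 0.56s where s = α+β.
Need P(θ < 0.51) = 0.975 under Beta(0.44s, 0.56s). Normal approximation: (q−m)/√(m(1−m)/s) ≈ z_{0.975} = 1.96, so s ≈ 0.44·0.56·(1.96)²/(0.51−0.44)² = 193.2.
At s = 193.2: P(θ<0.51) ≈ 0.974. Adjusting to match 0.975 gives s ≈ 194.99.
So α = 0.44·194.99 ≈ 85.80, β = 0.56·194.99 ≈ 109.19.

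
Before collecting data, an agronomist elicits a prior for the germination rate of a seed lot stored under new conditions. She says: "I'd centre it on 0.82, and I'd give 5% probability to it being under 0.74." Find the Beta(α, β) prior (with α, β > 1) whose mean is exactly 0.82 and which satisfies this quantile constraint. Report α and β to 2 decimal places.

With mean 0.82 fixed, write α = 0.82s, β = 0.18s where s = α+β.
Need P(θ < 0.74) = 0.05 under Beta(0.82s, 0.18s). Normal approximation: (q−m)/√(m(1−m)/s) ≈ z_{0.05} = -1.64, so s ≈ 0.82·0.18·(-1.64)²/(0.74−0.82)² = 62.4.
At s = 62.4: P(θ<0.74) ≈ 0.059. Adjusting to match 0.05 gives s ≈ 69.90.
So α = 0.82·69.90 ≈ 57.32, β = 0.18·69.90 ≈ 12.58.

α ≈ 57.32, β ≈ 12.58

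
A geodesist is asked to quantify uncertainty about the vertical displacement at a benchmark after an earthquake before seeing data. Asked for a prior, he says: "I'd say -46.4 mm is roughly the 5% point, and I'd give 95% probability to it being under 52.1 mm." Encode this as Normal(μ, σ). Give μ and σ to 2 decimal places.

μ = 2.85, σ = 29.94

For Normal(μ,σ), the p-quantile is μ + z_p·σ. Here z_{0.05} = -1.645, z_{0.95} = 1.645.
So -46.4 = μ − 1.645σ and 52.1 = μ + 1.645σ.
Subtracting: σ = (52.1 − -46.4)/(1.645 − (-1.645)) = 29.94.
Then μ = -46.4 − (-1.645)·29.94 = 2.85.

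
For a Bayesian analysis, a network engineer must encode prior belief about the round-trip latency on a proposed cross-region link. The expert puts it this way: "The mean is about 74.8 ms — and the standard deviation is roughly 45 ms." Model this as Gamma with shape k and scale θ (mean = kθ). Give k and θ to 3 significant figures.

k ≈ 2.76, θ ≈ 27.1

For Gamma(k, scale θ): mean = kθ, variance = kθ², so CV = 1/√k.
CV = SD/mean = 45/74.8 = 0.6016, hence k = 1/CV² = 2.76.
Then θ = mean/k = 74.8/2.76 = 27.1.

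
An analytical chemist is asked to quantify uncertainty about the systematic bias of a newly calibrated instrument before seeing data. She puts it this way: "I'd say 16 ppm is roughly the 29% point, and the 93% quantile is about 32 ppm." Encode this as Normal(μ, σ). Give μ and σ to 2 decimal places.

For Normal(μ,σ), the p-quantile is μ + z_p·σ. Here z_{0.29} = -0.5534, z_{0.93} = 1.476.
So 16 = μ − 0.5534σ and 32 = μ + 1.476σ.
Subtracting: σ = (32 − 16)/(1.476 − (-0.5534)) = 7.88.
Then μ = 16 − (-0.5534)·7.88 = 20.36.

μ = 20.36, σ = 7.88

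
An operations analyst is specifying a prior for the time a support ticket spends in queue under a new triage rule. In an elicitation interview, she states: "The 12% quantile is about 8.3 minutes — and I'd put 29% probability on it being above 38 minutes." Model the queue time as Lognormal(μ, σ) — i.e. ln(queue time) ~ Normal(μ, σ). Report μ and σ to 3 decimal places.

If T ~ Lognormal(μ,σ) then ln T ~ Normal(μ,σ), so the p-quantile of ln T is μ + z_p·σ.
ln(8.3) = 2.116 and ln(38) = 3.638; z_{0.12} = -1.175, z_{0.71} = 0.5534.
σ = (3.638 − 2.116)/(0.5534 − (-1.175)) = 0.880.
μ = 2.116 − (-1.175)·0.880 = 3.150.

μ ≈ 3.150, σ ≈ 0.880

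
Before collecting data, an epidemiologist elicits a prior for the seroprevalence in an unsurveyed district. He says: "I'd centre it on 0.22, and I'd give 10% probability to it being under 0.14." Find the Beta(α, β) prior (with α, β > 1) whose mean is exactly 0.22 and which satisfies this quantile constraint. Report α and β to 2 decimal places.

α ≈ 8.78, β ≈ 31.13

With mean 0.22 fixed, write α = 0.22s, β = 0.78s where s = α+β.
Need P(θ < 0.14) = 0.1 under Beta(0.22s, 0.78s). Normal approximation: (q−m)/√(m(1−m)/s) ≈ z_{0.1} = -1.28, so s ≈ 0.22·0.78·(-1.28)²/(0.14−0.22)² = 44.0.
At s = 44.0: P(θ<0.14) ≈ 0.088. Adjusting to match 0.1 gives s ≈ 39.91.
So α = 0.22·39.91 ≈ 8.78, β = 0.78·39.91 ≈ 31.13.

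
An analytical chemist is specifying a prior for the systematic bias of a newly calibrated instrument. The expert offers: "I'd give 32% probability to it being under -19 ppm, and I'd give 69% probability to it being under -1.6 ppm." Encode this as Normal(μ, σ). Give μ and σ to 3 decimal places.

μ = -10.554, σ = 18.058

The p-quantile of Normal(μ,σ) is μ + z_p·σ, with z_{0.32} = -0.4677 and z_{0.69} = 0.4959.
Eliminate σ: μ = (z₂·x₁ − z₁·x₂)/(z₂ − z₁) = (0.4959·-19 − (-0.4677)·-1.6)/0.9635 = -10.554.
Then σ = (x₂ − x₁)/(z₂ − z₁) = (-1.6 − -19)/0.9635 = 18.058.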